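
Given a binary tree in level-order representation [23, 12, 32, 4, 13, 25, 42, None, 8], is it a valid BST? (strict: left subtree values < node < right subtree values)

Level-order array: [23, 12, 32, 4, 13, 25, 42, None, 8]
Validate using subtree bounds (lo, hi): at each node, require lo < value < hi,
then recurse left with hi=value and right with lo=value.
Preorder trace (stopping at first violation):
  at node 23 with bounds (-inf, +inf): OK
  at node 12 with bounds (-inf, 23): OK
  at node 4 with bounds (-inf, 12): OK
  at node 8 with bounds (4, 12): OK
  at node 13 with bounds (12, 23): OK
  at node 32 with bounds (23, +inf): OK
  at node 25 with bounds (23, 32): OK
  at node 42 with bounds (32, +inf): OK
No violation found at any node.
Result: Valid BST


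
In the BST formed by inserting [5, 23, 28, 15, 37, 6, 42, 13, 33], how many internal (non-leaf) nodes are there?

Tree built from: [5, 23, 28, 15, 37, 6, 42, 13, 33]
Tree (level-order array): [5, None, 23, 15, 28, 6, None, None, 37, None, 13, 33, 42]
Rule: An internal node has at least one child.
Per-node child counts:
  node 5: 1 child(ren)
  node 23: 2 child(ren)
  node 15: 1 child(ren)
  node 6: 1 child(ren)
  node 13: 0 child(ren)
  node 28: 1 child(ren)
  node 37: 2 child(ren)
  node 33: 0 child(ren)
  node 42: 0 child(ren)
Matching nodes: [5, 23, 15, 6, 28, 37]
Count of internal (non-leaf) nodes: 6


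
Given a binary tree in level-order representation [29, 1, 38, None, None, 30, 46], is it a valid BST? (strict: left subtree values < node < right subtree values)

Level-order array: [29, 1, 38, None, None, 30, 46]
Validate using subtree bounds (lo, hi): at each node, require lo < value < hi,
then recurse left with hi=value and right with lo=value.
Preorder trace (stopping at first violation):
  at node 29 with bounds (-inf, +inf): OK
  at node 1 with bounds (-inf, 29): OK
  at node 38 with bounds (29, +inf): OK
  at node 30 with bounds (29, 38): OK
  at node 46 with bounds (38, +inf): OK
No violation found at any node.
Result: Valid BST


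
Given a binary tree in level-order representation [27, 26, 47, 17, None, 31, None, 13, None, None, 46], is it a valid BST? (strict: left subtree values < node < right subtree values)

Level-order array: [27, 26, 47, 17, None, 31, None, 13, None, None, 46]
Validate using subtree bounds (lo, hi): at each node, require lo < value < hi,
then recurse left with hi=value and right with lo=value.
Preorder trace (stopping at first violation):
  at node 27 with bounds (-inf, +inf): OK
  at node 26 with bounds (-inf, 27): OK
  at node 17 with bounds (-inf, 26): OK
  at node 13 with bounds (-inf, 17): OK
  at node 47 with bounds (27, +inf): OK
  at node 31 with bounds (27, 47): OK
  at node 46 with bounds (31, 47): OK
No violation found at any node.
Result: Valid BST


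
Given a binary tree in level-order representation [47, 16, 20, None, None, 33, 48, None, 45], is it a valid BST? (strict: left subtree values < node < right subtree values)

Level-order array: [47, 16, 20, None, None, 33, 48, None, 45]
Validate using subtree bounds (lo, hi): at each node, require lo < value < hi,
then recurse left with hi=value and right with lo=value.
Preorder trace (stopping at first violation):
  at node 47 with bounds (-inf, +inf): OK
  at node 16 with bounds (-inf, 47): OK
  at node 20 with bounds (47, +inf): VIOLATION
Node 20 violates its bound: not (47 < 20 < +inf).
Result: Not a valid BST


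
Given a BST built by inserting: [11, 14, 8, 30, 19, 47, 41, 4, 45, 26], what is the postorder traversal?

Tree insertion order: [11, 14, 8, 30, 19, 47, 41, 4, 45, 26]
Tree (level-order array): [11, 8, 14, 4, None, None, 30, None, None, 19, 47, None, 26, 41, None, None, None, None, 45]
Postorder traversal: [4, 8, 26, 19, 45, 41, 47, 30, 14, 11]


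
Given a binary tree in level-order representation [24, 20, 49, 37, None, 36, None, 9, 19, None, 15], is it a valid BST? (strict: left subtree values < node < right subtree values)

Level-order array: [24, 20, 49, 37, None, 36, None, 9, 19, None, 15]
Validate using subtree bounds (lo, hi): at each node, require lo < value < hi,
then recurse left with hi=value and right with lo=value.
Preorder trace (stopping at first violation):
  at node 24 with bounds (-inf, +inf): OK
  at node 20 with bounds (-inf, 24): OK
  at node 37 with bounds (-inf, 20): VIOLATION
Node 37 violates its bound: not (-inf < 37 < 20).
Result: Not a valid BST


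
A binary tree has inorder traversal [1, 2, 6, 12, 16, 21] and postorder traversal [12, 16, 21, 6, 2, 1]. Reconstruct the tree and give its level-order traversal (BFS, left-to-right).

Inorder:   [1, 2, 6, 12, 16, 21]
Postorder: [12, 16, 21, 6, 2, 1]
Algorithm: postorder visits root last, so walk postorder right-to-left;
each value is the root of the current inorder slice — split it at that
value, recurse on the right subtree first, then the left.
Recursive splits:
  root=1; inorder splits into left=[], right=[2, 6, 12, 16, 21]
  root=2; inorder splits into left=[], right=[6, 12, 16, 21]
  root=6; inorder splits into left=[], right=[12, 16, 21]
  root=21; inorder splits into left=[12, 16], right=[]
  root=16; inorder splits into left=[12], right=[]
  root=12; inorder splits into left=[], right=[]
Reconstructed level-order: [1, 2, 6, 21, 16, 12]


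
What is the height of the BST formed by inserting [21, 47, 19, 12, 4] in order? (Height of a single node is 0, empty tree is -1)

Insertion order: [21, 47, 19, 12, 4]
Tree (level-order array): [21, 19, 47, 12, None, None, None, 4]
Compute height bottom-up (empty subtree = -1):
  height(4) = 1 + max(-1, -1) = 0
  height(12) = 1 + max(0, -1) = 1
  height(19) = 1 + max(1, -1) = 2
  height(47) = 1 + max(-1, -1) = 0
  height(21) = 1 + max(2, 0) = 3
Height = 3


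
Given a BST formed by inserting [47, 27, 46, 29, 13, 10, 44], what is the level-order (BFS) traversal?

Tree insertion order: [47, 27, 46, 29, 13, 10, 44]
Tree (level-order array): [47, 27, None, 13, 46, 10, None, 29, None, None, None, None, 44]
BFS from the root, enqueuing left then right child of each popped node:
  queue [47] -> pop 47, enqueue [27], visited so far: [47]
  queue [27] -> pop 27, enqueue [13, 46], visited so far: [47, 27]
  queue [13, 46] -> pop 13, enqueue [10], visited so far: [47, 27, 13]
  queue [46, 10] -> pop 46, enqueue [29], visited so far: [47, 27, 13, 46]
  queue [10, 29] -> pop 10, enqueue [none], visited so far: [47, 27, 13, 46, 10]
  queue [29] -> pop 29, enqueue [44], visited so far: [47, 27, 13, 46, 10, 29]
  queue [44] -> pop 44, enqueue [none], visited so far: [47, 27, 13, 46, 10, 29, 44]
Result: [47, 27, 13, 46, 10, 29, 44]


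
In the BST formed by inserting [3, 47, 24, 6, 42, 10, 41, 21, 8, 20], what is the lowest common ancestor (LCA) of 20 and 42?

Tree insertion order: [3, 47, 24, 6, 42, 10, 41, 21, 8, 20]
Tree (level-order array): [3, None, 47, 24, None, 6, 42, None, 10, 41, None, 8, 21, None, None, None, None, 20]
In a BST, the LCA of p=20, q=42 is the first node v on the
root-to-leaf path with p <= v <= q (go left if both < v, right if both > v).
Walk from root:
  at 3: both 20 and 42 > 3, go right
  at 47: both 20 and 42 < 47, go left
  at 24: 20 <= 24 <= 42, this is the LCA
LCA = 24


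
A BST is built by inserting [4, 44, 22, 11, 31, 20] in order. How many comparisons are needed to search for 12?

Search path for 12: 4 -> 44 -> 22 -> 11 -> 20
Found: False
Comparisons: 5


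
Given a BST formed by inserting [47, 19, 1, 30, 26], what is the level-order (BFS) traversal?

Tree insertion order: [47, 19, 1, 30, 26]
Tree (level-order array): [47, 19, None, 1, 30, None, None, 26]
BFS from the root, enqueuing left then right child of each popped node:
  queue [47] -> pop 47, enqueue [19], visited so far: [47]
  queue [19] -> pop 19, enqueue [1, 30], visited so far: [47, 19]
  queue [1, 30] -> pop 1, enqueue [none], visited so far: [47, 19, 1]
  queue [30] -> pop 30, enqueue [26], visited so far: [47, 19, 1, 30]
  queue [26] -> pop 26, enqueue [none], visited so far: [47, 19, 1, 30, 26]
Result: [47, 19, 1, 30, 26]


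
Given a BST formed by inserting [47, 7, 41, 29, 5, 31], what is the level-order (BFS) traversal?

Tree insertion order: [47, 7, 41, 29, 5, 31]
Tree (level-order array): [47, 7, None, 5, 41, None, None, 29, None, None, 31]
BFS from the root, enqueuing left then right child of each popped node:
  queue [47] -> pop 47, enqueue [7], visited so far: [47]
  queue [7] -> pop 7, enqueue [5, 41], visited so far: [47, 7]
  queue [5, 41] -> pop 5, enqueue [none], visited so far: [47, 7, 5]
  queue [41] -> pop 41, enqueue [29], visited so far: [47, 7, 5, 41]
  queue [29] -> pop 29, enqueue [31], visited so far: [47, 7, 5, 41, 29]
  queue [31] -> pop 31, enqueue [none], visited so far: [47, 7, 5, 41, 29, 31]
Result: [47, 7, 5, 41, 29, 31]


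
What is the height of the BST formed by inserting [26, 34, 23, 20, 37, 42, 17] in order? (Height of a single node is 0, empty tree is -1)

Insertion order: [26, 34, 23, 20, 37, 42, 17]
Tree (level-order array): [26, 23, 34, 20, None, None, 37, 17, None, None, 42]
Compute height bottom-up (empty subtree = -1):
  height(17) = 1 + max(-1, -1) = 0
  height(20) = 1 + max(0, -1) = 1
  height(23) = 1 + max(1, -1) = 2
  height(42) = 1 + max(-1, -1) = 0
  height(37) = 1 + max(-1, 0) = 1
  height(34) = 1 + max(-1, 1) = 2
  height(26) = 1 + max(2, 2) = 3
Height = 3


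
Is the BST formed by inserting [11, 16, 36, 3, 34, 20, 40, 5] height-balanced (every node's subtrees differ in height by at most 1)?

Tree (level-order array): [11, 3, 16, None, 5, None, 36, None, None, 34, 40, 20]
Definition: a tree is height-balanced if, at every node, |h(left) - h(right)| <= 1 (empty subtree has height -1).
Bottom-up per-node check:
  node 5: h_left=-1, h_right=-1, diff=0 [OK], height=0
  node 3: h_left=-1, h_right=0, diff=1 [OK], height=1
  node 20: h_left=-1, h_right=-1, diff=0 [OK], height=0
  node 34: h_left=0, h_right=-1, diff=1 [OK], height=1
  node 40: h_left=-1, h_right=-1, diff=0 [OK], height=0
  node 36: h_left=1, h_right=0, diff=1 [OK], height=2
  node 16: h_left=-1, h_right=2, diff=3 [FAIL (|-1-2|=3 > 1)], height=3
  node 11: h_left=1, h_right=3, diff=2 [FAIL (|1-3|=2 > 1)], height=4
Node 16 violates the condition: |-1 - 2| = 3 > 1.
Result: Not balanced


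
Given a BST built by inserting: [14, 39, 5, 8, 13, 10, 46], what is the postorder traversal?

Tree insertion order: [14, 39, 5, 8, 13, 10, 46]
Tree (level-order array): [14, 5, 39, None, 8, None, 46, None, 13, None, None, 10]
Postorder traversal: [10, 13, 8, 5, 46, 39, 14]


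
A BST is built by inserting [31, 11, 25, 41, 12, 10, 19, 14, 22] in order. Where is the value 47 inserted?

Starting tree (level order): [31, 11, 41, 10, 25, None, None, None, None, 12, None, None, 19, 14, 22]
Insertion path: 31 -> 41
Result: insert 47 as right child of 41
Final tree (level order): [31, 11, 41, 10, 25, None, 47, None, None, 12, None, None, None, None, 19, 14, 22]


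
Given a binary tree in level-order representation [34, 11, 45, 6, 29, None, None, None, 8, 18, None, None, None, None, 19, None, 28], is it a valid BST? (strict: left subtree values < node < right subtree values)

Level-order array: [34, 11, 45, 6, 29, None, None, None, 8, 18, None, None, None, None, 19, None, 28]
Validate using subtree bounds (lo, hi): at each node, require lo < value < hi,
then recurse left with hi=value and right with lo=value.
Preorder trace (stopping at first violation):
  at node 34 with bounds (-inf, +inf): OK
  at node 11 with bounds (-inf, 34): OK
  at node 6 with bounds (-inf, 11): OK
  at node 8 with bounds (6, 11): OK
  at node 29 with bounds (11, 34): OK
  at node 18 with bounds (11, 29): OK
  at node 19 with bounds (18, 29): OK
  at node 28 with bounds (19, 29): OK
  at node 45 with bounds (34, +inf): OK
No violation found at any node.
Result: Valid BST


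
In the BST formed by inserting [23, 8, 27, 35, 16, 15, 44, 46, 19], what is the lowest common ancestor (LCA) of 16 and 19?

Tree insertion order: [23, 8, 27, 35, 16, 15, 44, 46, 19]
Tree (level-order array): [23, 8, 27, None, 16, None, 35, 15, 19, None, 44, None, None, None, None, None, 46]
In a BST, the LCA of p=16, q=19 is the first node v on the
root-to-leaf path with p <= v <= q (go left if both < v, right if both > v).
Walk from root:
  at 23: both 16 and 19 < 23, go left
  at 8: both 16 and 19 > 8, go right
  at 16: 16 <= 16 <= 19, this is the LCA
LCA = 16


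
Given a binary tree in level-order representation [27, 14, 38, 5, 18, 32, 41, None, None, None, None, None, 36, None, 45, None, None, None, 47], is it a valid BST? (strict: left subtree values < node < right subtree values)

Level-order array: [27, 14, 38, 5, 18, 32, 41, None, None, None, None, None, 36, None, 45, None, None, None, 47]
Validate using subtree bounds (lo, hi): at each node, require lo < value < hi,
then recurse left with hi=value and right with lo=value.
Preorder trace (stopping at first violation):
  at node 27 with bounds (-inf, +inf): OK
  at node 14 with bounds (-inf, 27): OK
  at node 5 with bounds (-inf, 14): OK
  at node 18 with bounds (14, 27): OK
  at node 38 with bounds (27, +inf): OK
  at node 32 with bounds (27, 38): OK
  at node 36 with bounds (32, 38): OK
  at node 41 with bounds (38, +inf): OK
  at node 45 with bounds (41, +inf): OK
  at node 47 with bounds (45, +inf): OK
No violation found at any node.
Result: Valid BST


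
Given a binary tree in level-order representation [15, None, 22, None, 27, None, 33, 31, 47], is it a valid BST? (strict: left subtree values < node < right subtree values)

Level-order array: [15, None, 22, None, 27, None, 33, 31, 47]
Validate using subtree bounds (lo, hi): at each node, require lo < value < hi,
then recurse left with hi=value and right with lo=value.
Preorder trace (stopping at first violation):
  at node 15 with bounds (-inf, +inf): OK
  at node 22 with bounds (15, +inf): OK
  at node 27 with bounds (22, +inf): OK
  at node 33 with bounds (27, +inf): OK
  at node 31 with bounds (27, 33): OK
  at node 47 with bounds (33, +inf): OK
No violation found at any node.
Result: Valid BST


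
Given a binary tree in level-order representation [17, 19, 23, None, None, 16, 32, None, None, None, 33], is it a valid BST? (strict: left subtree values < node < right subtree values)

Level-order array: [17, 19, 23, None, None, 16, 32, None, None, None, 33]
Validate using subtree bounds (lo, hi): at each node, require lo < value < hi,
then recurse left with hi=value and right with lo=value.
Preorder trace (stopping at first violation):
  at node 17 with bounds (-inf, +inf): OK
  at node 19 with bounds (-inf, 17): VIOLATION
Node 19 violates its bound: not (-inf < 19 < 17).
Result: Not a valid BST


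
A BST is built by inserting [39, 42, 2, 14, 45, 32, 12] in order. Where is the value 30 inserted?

Starting tree (level order): [39, 2, 42, None, 14, None, 45, 12, 32]
Insertion path: 39 -> 2 -> 14 -> 32
Result: insert 30 as left child of 32
Final tree (level order): [39, 2, 42, None, 14, None, 45, 12, 32, None, None, None, None, 30]


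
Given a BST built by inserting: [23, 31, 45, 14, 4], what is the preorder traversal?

Tree insertion order: [23, 31, 45, 14, 4]
Tree (level-order array): [23, 14, 31, 4, None, None, 45]
Preorder traversal: [23, 14, 4, 31, 45]


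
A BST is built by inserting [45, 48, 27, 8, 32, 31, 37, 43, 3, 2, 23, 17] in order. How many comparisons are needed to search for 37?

Search path for 37: 45 -> 27 -> 32 -> 37
Found: True
Comparisons: 4


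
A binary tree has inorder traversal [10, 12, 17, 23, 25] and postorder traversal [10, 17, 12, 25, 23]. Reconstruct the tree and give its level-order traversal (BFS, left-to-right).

Inorder:   [10, 12, 17, 23, 25]
Postorder: [10, 17, 12, 25, 23]
Algorithm: postorder visits root last, so walk postorder right-to-left;
each value is the root of the current inorder slice — split it at that
value, recurse on the right subtree first, then the left.
Recursive splits:
  root=23; inorder splits into left=[10, 12, 17], right=[25]
  root=25; inorder splits into left=[], right=[]
  root=12; inorder splits into left=[10], right=[17]
  root=17; inorder splits into left=[], right=[]
  root=10; inorder splits into left=[], right=[]
Reconstructed level-order: [23, 12, 25, 10, 17]


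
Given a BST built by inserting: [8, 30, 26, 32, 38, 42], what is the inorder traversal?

Tree insertion order: [8, 30, 26, 32, 38, 42]
Tree (level-order array): [8, None, 30, 26, 32, None, None, None, 38, None, 42]
Inorder traversal: [8, 26, 30, 32, 38, 42]


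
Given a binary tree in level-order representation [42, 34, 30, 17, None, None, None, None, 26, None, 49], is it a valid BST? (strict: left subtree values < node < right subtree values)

Level-order array: [42, 34, 30, 17, None, None, None, None, 26, None, 49]
Validate using subtree bounds (lo, hi): at each node, require lo < value < hi,
then recurse left with hi=value and right with lo=value.
Preorder trace (stopping at first violation):
  at node 42 with bounds (-inf, +inf): OK
  at node 34 with bounds (-inf, 42): OK
  at node 17 with bounds (-inf, 34): OK
  at node 26 with bounds (17, 34): OK
  at node 49 with bounds (26, 34): VIOLATION
Node 49 violates its bound: not (26 < 49 < 34).
Result: Not a valid BST


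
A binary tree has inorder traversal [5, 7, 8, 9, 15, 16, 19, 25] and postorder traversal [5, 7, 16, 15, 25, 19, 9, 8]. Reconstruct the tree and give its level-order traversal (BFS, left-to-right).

Inorder:   [5, 7, 8, 9, 15, 16, 19, 25]
Postorder: [5, 7, 16, 15, 25, 19, 9, 8]
Algorithm: postorder visits root last, so walk postorder right-to-left;
each value is the root of the current inorder slice — split it at that
value, recurse on the right subtree first, then the left.
Recursive splits:
  root=8; inorder splits into left=[5, 7], right=[9, 15, 16, 19, 25]
  root=9; inorder splits into left=[], right=[15, 16, 19, 25]
  root=19; inorder splits into left=[15, 16], right=[25]
  root=25; inorder splits into left=[], right=[]
  root=15; inorder splits into left=[], right=[16]
  root=16; inorder splits into left=[], right=[]
  root=7; inorder splits into left=[5], right=[]
  root=5; inorder splits into left=[], right=[]
Reconstructed level-order: [8, 7, 9, 5, 19, 15, 25, 16]


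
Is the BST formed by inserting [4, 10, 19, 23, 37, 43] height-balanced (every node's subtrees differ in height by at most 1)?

Tree (level-order array): [4, None, 10, None, 19, None, 23, None, 37, None, 43]
Definition: a tree is height-balanced if, at every node, |h(left) - h(right)| <= 1 (empty subtree has height -1).
Bottom-up per-node check:
  node 43: h_left=-1, h_right=-1, diff=0 [OK], height=0
  node 37: h_left=-1, h_right=0, diff=1 [OK], height=1
  node 23: h_left=-1, h_right=1, diff=2 [FAIL (|-1-1|=2 > 1)], height=2
  node 19: h_left=-1, h_right=2, diff=3 [FAIL (|-1-2|=3 > 1)], height=3
  node 10: h_left=-1, h_right=3, diff=4 [FAIL (|-1-3|=4 > 1)], height=4
  node 4: h_left=-1, h_right=4, diff=5 [FAIL (|-1-4|=5 > 1)], height=5
Node 23 violates the condition: |-1 - 1| = 2 > 1.
Result: Not balanced


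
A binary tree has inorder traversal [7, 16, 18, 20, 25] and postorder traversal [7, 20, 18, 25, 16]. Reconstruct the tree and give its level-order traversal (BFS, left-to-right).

Inorder:   [7, 16, 18, 20, 25]
Postorder: [7, 20, 18, 25, 16]
Algorithm: postorder visits root last, so walk postorder right-to-left;
each value is the root of the current inorder slice — split it at that
value, recurse on the right subtree first, then the left.
Recursive splits:
  root=16; inorder splits into left=[7], right=[18, 20, 25]
  root=25; inorder splits into left=[18, 20], right=[]
  root=18; inorder splits into left=[], right=[20]
  root=20; inorder splits into left=[], right=[]
  root=7; inorder splits into left=[], right=[]
Reconstructed level-order: [16, 7, 25, 18, 20]


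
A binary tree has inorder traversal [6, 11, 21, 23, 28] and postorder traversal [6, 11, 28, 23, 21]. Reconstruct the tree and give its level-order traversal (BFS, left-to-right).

Inorder:   [6, 11, 21, 23, 28]
Postorder: [6, 11, 28, 23, 21]
Algorithm: postorder visits root last, so walk postorder right-to-left;
each value is the root of the current inorder slice — split it at that
value, recurse on the right subtree first, then the left.
Recursive splits:
  root=21; inorder splits into left=[6, 11], right=[23, 28]
  root=23; inorder splits into left=[], right=[28]
  root=28; inorder splits into left=[], right=[]
  root=11; inorder splits into left=[6], right=[]
  root=6; inorder splits into left=[], right=[]
Reconstructed level-order: [21, 11, 23, 6, 28]


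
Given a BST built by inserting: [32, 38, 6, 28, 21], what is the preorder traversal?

Tree insertion order: [32, 38, 6, 28, 21]
Tree (level-order array): [32, 6, 38, None, 28, None, None, 21]
Preorder traversal: [32, 6, 28, 21, 38]


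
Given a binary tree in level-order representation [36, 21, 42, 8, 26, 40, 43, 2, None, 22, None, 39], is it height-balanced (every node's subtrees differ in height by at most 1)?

Tree (level-order array): [36, 21, 42, 8, 26, 40, 43, 2, None, 22, None, 39]
Definition: a tree is height-balanced if, at every node, |h(left) - h(right)| <= 1 (empty subtree has height -1).
Bottom-up per-node check:
  node 2: h_left=-1, h_right=-1, diff=0 [OK], height=0
  node 8: h_left=0, h_right=-1, diff=1 [OK], height=1
  node 22: h_left=-1, h_right=-1, diff=0 [OK], height=0
  node 26: h_left=0, h_right=-1, diff=1 [OK], height=1
  node 21: h_left=1, h_right=1, diff=0 [OK], height=2
  node 39: h_left=-1, h_right=-1, diff=0 [OK], height=0
  node 40: h_left=0, h_right=-1, diff=1 [OK], height=1
  node 43: h_left=-1, h_right=-1, diff=0 [OK], height=0
  node 42: h_left=1, h_right=0, diff=1 [OK], height=2
  node 36: h_left=2, h_right=2, diff=0 [OK], height=3
All nodes satisfy the balance condition.
Result: Balanced


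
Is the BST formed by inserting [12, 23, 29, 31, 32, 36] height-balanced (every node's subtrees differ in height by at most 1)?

Tree (level-order array): [12, None, 23, None, 29, None, 31, None, 32, None, 36]
Definition: a tree is height-balanced if, at every node, |h(left) - h(right)| <= 1 (empty subtree has height -1).
Bottom-up per-node check:
  node 36: h_left=-1, h_right=-1, diff=0 [OK], height=0
  node 32: h_left=-1, h_right=0, diff=1 [OK], height=1
  node 31: h_left=-1, h_right=1, diff=2 [FAIL (|-1-1|=2 > 1)], height=2
  node 29: h_left=-1, h_right=2, diff=3 [FAIL (|-1-2|=3 > 1)], height=3
  node 23: h_left=-1, h_right=3, diff=4 [FAIL (|-1-3|=4 > 1)], height=4
  node 12: h_left=-1, h_right=4, diff=5 [FAIL (|-1-4|=5 > 1)], height=5
Node 31 violates the condition: |-1 - 1| = 2 > 1.
Result: Not balanced


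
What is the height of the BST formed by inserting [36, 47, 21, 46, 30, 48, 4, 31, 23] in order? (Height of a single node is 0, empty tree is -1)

Insertion order: [36, 47, 21, 46, 30, 48, 4, 31, 23]
Tree (level-order array): [36, 21, 47, 4, 30, 46, 48, None, None, 23, 31]
Compute height bottom-up (empty subtree = -1):
  height(4) = 1 + max(-1, -1) = 0
  height(23) = 1 + max(-1, -1) = 0
  height(31) = 1 + max(-1, -1) = 0
  height(30) = 1 + max(0, 0) = 1
  height(21) = 1 + max(0, 1) = 2
  height(46) = 1 + max(-1, -1) = 0
  height(48) = 1 + max(-1, -1) = 0
  height(47) = 1 + max(0, 0) = 1
  height(36) = 1 + max(2, 1) = 3
Height = 3


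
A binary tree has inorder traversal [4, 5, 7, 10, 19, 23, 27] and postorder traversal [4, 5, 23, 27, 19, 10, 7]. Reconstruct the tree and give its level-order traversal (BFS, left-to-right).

Inorder:   [4, 5, 7, 10, 19, 23, 27]
Postorder: [4, 5, 23, 27, 19, 10, 7]
Algorithm: postorder visits root last, so walk postorder right-to-left;
each value is the root of the current inorder slice — split it at that
value, recurse on the right subtree first, then the left.
Recursive splits:
  root=7; inorder splits into left=[4, 5], right=[10, 19, 23, 27]
  root=10; inorder splits into left=[], right=[19, 23, 27]
  root=19; inorder splits into left=[], right=[23, 27]
  root=27; inorder splits into left=[23], right=[]
  root=23; inorder splits into left=[], right=[]
  root=5; inorder splits into left=[4], right=[]
  root=4; inorder splits into left=[], right=[]
Reconstructed level-order: [7, 5, 10, 4, 19, 27, 23]


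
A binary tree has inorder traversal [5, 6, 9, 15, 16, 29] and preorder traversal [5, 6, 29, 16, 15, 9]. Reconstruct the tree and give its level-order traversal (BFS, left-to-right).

Inorder:  [5, 6, 9, 15, 16, 29]
Preorder: [5, 6, 29, 16, 15, 9]
Algorithm: preorder visits root first, so consume preorder in order;
for each root, split the current inorder slice at that value into
left-subtree inorder and right-subtree inorder, then recurse.
Recursive splits:
  root=5; inorder splits into left=[], right=[6, 9, 15, 16, 29]
  root=6; inorder splits into left=[], right=[9, 15, 16, 29]
  root=29; inorder splits into left=[9, 15, 16], right=[]
  root=16; inorder splits into left=[9, 15], right=[]
  root=15; inorder splits into left=[9], right=[]
  root=9; inorder splits into left=[], right=[]
Reconstructed level-order: [5, 6, 29, 16, 15, 9]


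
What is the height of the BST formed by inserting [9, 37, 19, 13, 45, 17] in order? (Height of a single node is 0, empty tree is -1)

Insertion order: [9, 37, 19, 13, 45, 17]
Tree (level-order array): [9, None, 37, 19, 45, 13, None, None, None, None, 17]
Compute height bottom-up (empty subtree = -1):
  height(17) = 1 + max(-1, -1) = 0
  height(13) = 1 + max(-1, 0) = 1
  height(19) = 1 + max(1, -1) = 2
  height(45) = 1 + max(-1, -1) = 0
  height(37) = 1 + max(2, 0) = 3
  height(9) = 1 + max(-1, 3) = 4
Height = 4


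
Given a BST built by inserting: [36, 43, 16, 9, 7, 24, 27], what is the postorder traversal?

Tree insertion order: [36, 43, 16, 9, 7, 24, 27]
Tree (level-order array): [36, 16, 43, 9, 24, None, None, 7, None, None, 27]
Postorder traversal: [7, 9, 27, 24, 16, 43, 36]


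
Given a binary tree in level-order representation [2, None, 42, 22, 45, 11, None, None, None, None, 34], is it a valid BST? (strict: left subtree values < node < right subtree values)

Level-order array: [2, None, 42, 22, 45, 11, None, None, None, None, 34]
Validate using subtree bounds (lo, hi): at each node, require lo < value < hi,
then recurse left with hi=value and right with lo=value.
Preorder trace (stopping at first violation):
  at node 2 with bounds (-inf, +inf): OK
  at node 42 with bounds (2, +inf): OK
  at node 22 with bounds (2, 42): OK
  at node 11 with bounds (2, 22): OK
  at node 34 with bounds (11, 22): VIOLATION
Node 34 violates its bound: not (11 < 34 < 22).
Result: Not a valid BST


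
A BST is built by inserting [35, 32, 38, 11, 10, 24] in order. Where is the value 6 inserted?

Starting tree (level order): [35, 32, 38, 11, None, None, None, 10, 24]
Insertion path: 35 -> 32 -> 11 -> 10
Result: insert 6 as left child of 10
Final tree (level order): [35, 32, 38, 11, None, None, None, 10, 24, 6]


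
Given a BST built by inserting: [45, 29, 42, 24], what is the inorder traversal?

Tree insertion order: [45, 29, 42, 24]
Tree (level-order array): [45, 29, None, 24, 42]
Inorder traversal: [24, 29, 42, 45]


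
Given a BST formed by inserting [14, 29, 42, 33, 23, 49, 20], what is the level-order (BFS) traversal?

Tree insertion order: [14, 29, 42, 33, 23, 49, 20]
Tree (level-order array): [14, None, 29, 23, 42, 20, None, 33, 49]
BFS from the root, enqueuing left then right child of each popped node:
  queue [14] -> pop 14, enqueue [29], visited so far: [14]
  queue [29] -> pop 29, enqueue [23, 42], visited so far: [14, 29]
  queue [23, 42] -> pop 23, enqueue [20], visited so far: [14, 29, 23]
  queue [42, 20] -> pop 42, enqueue [33, 49], visited so far: [14, 29, 23, 42]
  queue [20, 33, 49] -> pop 20, enqueue [none], visited so far: [14, 29, 23, 42, 20]
  queue [33, 49] -> pop 33, enqueue [none], visited so far: [14, 29, 23, 42, 20, 33]
  queue [49] -> pop 49, enqueue [none], visited so far: [14, 29, 23, 42, 20, 33, 49]
Result: [14, 29, 23, 42, 20, 33, 49]


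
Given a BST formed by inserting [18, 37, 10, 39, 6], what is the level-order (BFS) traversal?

Tree insertion order: [18, 37, 10, 39, 6]
Tree (level-order array): [18, 10, 37, 6, None, None, 39]
BFS from the root, enqueuing left then right child of each popped node:
  queue [18] -> pop 18, enqueue [10, 37], visited so far: [18]
  queue [10, 37] -> pop 10, enqueue [6], visited so far: [18, 10]
  queue [37, 6] -> pop 37, enqueue [39], visited so far: [18, 10, 37]
  queue [6, 39] -> pop 6, enqueue [none], visited so far: [18, 10, 37, 6]
  queue [39] -> pop 39, enqueue [none], visited so far: [18, 10, 37, 6, 39]
Result: [18, 10, 37, 6, 39]


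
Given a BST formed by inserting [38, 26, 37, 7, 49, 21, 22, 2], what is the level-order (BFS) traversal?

Tree insertion order: [38, 26, 37, 7, 49, 21, 22, 2]
Tree (level-order array): [38, 26, 49, 7, 37, None, None, 2, 21, None, None, None, None, None, 22]
BFS from the root, enqueuing left then right child of each popped node:
  queue [38] -> pop 38, enqueue [26, 49], visited so far: [38]
  queue [26, 49] -> pop 26, enqueue [7, 37], visited so far: [38, 26]
  queue [49, 7, 37] -> pop 49, enqueue [none], visited so far: [38, 26, 49]
  queue [7, 37] -> pop 7, enqueue [2, 21], visited so far: [38, 26, 49, 7]
  queue [37, 2, 21] -> pop 37, enqueue [none], visited so far: [38, 26, 49, 7, 37]
  queue [2, 21] -> pop 2, enqueue [none], visited so far: [38, 26, 49, 7, 37, 2]
  queue [21] -> pop 21, enqueue [22], visited so far: [38, 26, 49, 7, 37, 2, 21]
  queue [22] -> pop 22, enqueue [none], visited so far: [38, 26, 49, 7, 37, 2, 21, 22]
Result: [38, 26, 49, 7, 37, 2, 21, 22]


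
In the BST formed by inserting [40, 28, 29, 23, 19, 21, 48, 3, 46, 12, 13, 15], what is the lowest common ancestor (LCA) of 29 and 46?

Tree insertion order: [40, 28, 29, 23, 19, 21, 48, 3, 46, 12, 13, 15]
Tree (level-order array): [40, 28, 48, 23, 29, 46, None, 19, None, None, None, None, None, 3, 21, None, 12, None, None, None, 13, None, 15]
In a BST, the LCA of p=29, q=46 is the first node v on the
root-to-leaf path with p <= v <= q (go left if both < v, right if both > v).
Walk from root:
  at 40: 29 <= 40 <= 46, this is the LCA
LCA = 40


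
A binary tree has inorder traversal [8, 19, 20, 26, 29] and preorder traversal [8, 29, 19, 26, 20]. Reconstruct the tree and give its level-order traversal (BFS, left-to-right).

Inorder:  [8, 19, 20, 26, 29]
Preorder: [8, 29, 19, 26, 20]
Algorithm: preorder visits root first, so consume preorder in order;
for each root, split the current inorder slice at that value into
left-subtree inorder and right-subtree inorder, then recurse.
Recursive splits:
  root=8; inorder splits into left=[], right=[19, 20, 26, 29]
  root=29; inorder splits into left=[19, 20, 26], right=[]
  root=19; inorder splits into left=[], right=[20, 26]
  root=26; inorder splits into left=[20], right=[]
  root=20; inorder splits into left=[], right=[]
Reconstructed level-order: [8, 29, 19, 26, 20]


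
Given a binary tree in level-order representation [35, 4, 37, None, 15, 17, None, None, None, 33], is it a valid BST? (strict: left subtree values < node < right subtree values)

Level-order array: [35, 4, 37, None, 15, 17, None, None, None, 33]
Validate using subtree bounds (lo, hi): at each node, require lo < value < hi,
then recurse left with hi=value and right with lo=value.
Preorder trace (stopping at first violation):
  at node 35 with bounds (-inf, +inf): OK
  at node 4 with bounds (-inf, 35): OK
  at node 15 with bounds (4, 35): OK
  at node 37 with bounds (35, +inf): OK
  at node 17 with bounds (35, 37): VIOLATION
Node 17 violates its bound: not (35 < 17 < 37).
Result: Not a valid BST


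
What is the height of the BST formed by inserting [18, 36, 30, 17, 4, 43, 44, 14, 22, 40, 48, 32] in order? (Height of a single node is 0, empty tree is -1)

Insertion order: [18, 36, 30, 17, 4, 43, 44, 14, 22, 40, 48, 32]
Tree (level-order array): [18, 17, 36, 4, None, 30, 43, None, 14, 22, 32, 40, 44, None, None, None, None, None, None, None, None, None, 48]
Compute height bottom-up (empty subtree = -1):
  height(14) = 1 + max(-1, -1) = 0
  height(4) = 1 + max(-1, 0) = 1
  height(17) = 1 + max(1, -1) = 2
  height(22) = 1 + max(-1, -1) = 0
  height(32) = 1 + max(-1, -1) = 0
  height(30) = 1 + max(0, 0) = 1
  height(40) = 1 + max(-1, -1) = 0
  height(48) = 1 + max(-1, -1) = 0
  height(44) = 1 + max(-1, 0) = 1
  height(43) = 1 + max(0, 1) = 2
  height(36) = 1 + max(1, 2) = 3
  height(18) = 1 + max(2, 3) = 4
Height = 4


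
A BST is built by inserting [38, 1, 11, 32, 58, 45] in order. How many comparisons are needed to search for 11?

Search path for 11: 38 -> 1 -> 11
Found: True
Comparisons: 3


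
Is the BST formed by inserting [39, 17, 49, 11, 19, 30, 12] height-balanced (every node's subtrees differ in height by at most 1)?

Tree (level-order array): [39, 17, 49, 11, 19, None, None, None, 12, None, 30]
Definition: a tree is height-balanced if, at every node, |h(left) - h(right)| <= 1 (empty subtree has height -1).
Bottom-up per-node check:
  node 12: h_left=-1, h_right=-1, diff=0 [OK], height=0
  node 11: h_left=-1, h_right=0, diff=1 [OK], height=1
  node 30: h_left=-1, h_right=-1, diff=0 [OK], height=0
  node 19: h_left=-1, h_right=0, diff=1 [OK], height=1
  node 17: h_left=1, h_right=1, diff=0 [OK], height=2
  node 49: h_left=-1, h_right=-1, diff=0 [OK], height=0
  node 39: h_left=2, h_right=0, diff=2 [FAIL (|2-0|=2 > 1)], height=3
Node 39 violates the condition: |2 - 0| = 2 > 1.
Result: Not balanced


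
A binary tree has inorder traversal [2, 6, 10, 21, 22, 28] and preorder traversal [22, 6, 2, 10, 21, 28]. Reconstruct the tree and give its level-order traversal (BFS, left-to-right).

Inorder:  [2, 6, 10, 21, 22, 28]
Preorder: [22, 6, 2, 10, 21, 28]
Algorithm: preorder visits root first, so consume preorder in order;
for each root, split the current inorder slice at that value into
left-subtree inorder and right-subtree inorder, then recurse.
Recursive splits:
  root=22; inorder splits into left=[2, 6, 10, 21], right=[28]
  root=6; inorder splits into left=[2], right=[10, 21]
  root=2; inorder splits into left=[], right=[]
  root=10; inorder splits into left=[], right=[21]
  root=21; inorder splits into left=[], right=[]
  root=28; inorder splits into left=[], right=[]
Reconstructed level-order: [22, 6, 28, 2, 10, 21]


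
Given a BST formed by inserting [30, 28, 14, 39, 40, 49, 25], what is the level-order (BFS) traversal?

Tree insertion order: [30, 28, 14, 39, 40, 49, 25]
Tree (level-order array): [30, 28, 39, 14, None, None, 40, None, 25, None, 49]
BFS from the root, enqueuing left then right child of each popped node:
  queue [30] -> pop 30, enqueue [28, 39], visited so far: [30]
  queue [28, 39] -> pop 28, enqueue [14], visited so far: [30, 28]
  queue [39, 14] -> pop 39, enqueue [40], visited so far: [30, 28, 39]
  queue [14, 40] -> pop 14, enqueue [25], visited so far: [30, 28, 39, 14]
  queue [40, 25] -> pop 40, enqueue [49], visited so far: [30, 28, 39, 14, 40]
  queue [25, 49] -> pop 25, enqueue [none], visited so far: [30, 28, 39, 14, 40, 25]
  queue [49] -> pop 49, enqueue [none], visited so far: [30, 28, 39, 14, 40, 25, 49]
Result: [30, 28, 39, 14, 40, 25, 49]


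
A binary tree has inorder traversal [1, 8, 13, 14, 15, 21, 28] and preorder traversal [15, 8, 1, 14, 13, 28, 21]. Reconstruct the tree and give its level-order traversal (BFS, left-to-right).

Inorder:  [1, 8, 13, 14, 15, 21, 28]
Preorder: [15, 8, 1, 14, 13, 28, 21]
Algorithm: preorder visits root first, so consume preorder in order;
for each root, split the current inorder slice at that value into
left-subtree inorder and right-subtree inorder, then recurse.
Recursive splits:
  root=15; inorder splits into left=[1, 8, 13, 14], right=[21, 28]
  root=8; inorder splits into left=[1], right=[13, 14]
  root=1; inorder splits into left=[], right=[]
  root=14; inorder splits into left=[13], right=[]
  root=13; inorder splits into left=[], right=[]
  root=28; inorder splits into left=[21], right=[]
  root=21; inorder splits into left=[], right=[]
Reconstructed level-order: [15, 8, 28, 1, 14, 21, 13]


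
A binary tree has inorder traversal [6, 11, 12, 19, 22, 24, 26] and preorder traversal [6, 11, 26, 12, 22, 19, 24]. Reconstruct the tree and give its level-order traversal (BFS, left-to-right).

Inorder:  [6, 11, 12, 19, 22, 24, 26]
Preorder: [6, 11, 26, 12, 22, 19, 24]
Algorithm: preorder visits root first, so consume preorder in order;
for each root, split the current inorder slice at that value into
left-subtree inorder and right-subtree inorder, then recurse.
Recursive splits:
  root=6; inorder splits into left=[], right=[11, 12, 19, 22, 24, 26]
  root=11; inorder splits into left=[], right=[12, 19, 22, 24, 26]
  root=26; inorder splits into left=[12, 19, 22, 24], right=[]
  root=12; inorder splits into left=[], right=[19, 22, 24]
  root=22; inorder splits into left=[19], right=[24]
  root=19; inorder splits into left=[], right=[]
  root=24; inorder splits into left=[], right=[]
Reconstructed level-order: [6, 11, 26, 12, 22, 19, 24]


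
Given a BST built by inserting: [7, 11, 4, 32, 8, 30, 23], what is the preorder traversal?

Tree insertion order: [7, 11, 4, 32, 8, 30, 23]
Tree (level-order array): [7, 4, 11, None, None, 8, 32, None, None, 30, None, 23]
Preorder traversal: [7, 4, 11, 8, 32, 30, 23]


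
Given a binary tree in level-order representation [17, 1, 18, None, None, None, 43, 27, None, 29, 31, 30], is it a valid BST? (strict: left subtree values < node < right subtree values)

Level-order array: [17, 1, 18, None, None, None, 43, 27, None, 29, 31, 30]
Validate using subtree bounds (lo, hi): at each node, require lo < value < hi,
then recurse left with hi=value and right with lo=value.
Preorder trace (stopping at first violation):
  at node 17 with bounds (-inf, +inf): OK
  at node 1 with bounds (-inf, 17): OK
  at node 18 with bounds (17, +inf): OK
  at node 43 with bounds (18, +inf): OK
  at node 27 with bounds (18, 43): OK
  at node 29 with bounds (18, 27): VIOLATION
Node 29 violates its bound: not (18 < 29 < 27).
Result: Not a valid BST


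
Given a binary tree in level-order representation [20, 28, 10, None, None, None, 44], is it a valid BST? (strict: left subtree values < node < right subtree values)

Level-order array: [20, 28, 10, None, None, None, 44]
Validate using subtree bounds (lo, hi): at each node, require lo < value < hi,
then recurse left with hi=value and right with lo=value.
Preorder trace (stopping at first violation):
  at node 20 with bounds (-inf, +inf): OK
  at node 28 with bounds (-inf, 20): VIOLATION
Node 28 violates its bound: not (-inf < 28 < 20).
Result: Not a valid BST


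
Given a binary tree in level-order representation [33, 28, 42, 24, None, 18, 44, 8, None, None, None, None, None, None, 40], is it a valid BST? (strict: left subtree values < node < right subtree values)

Level-order array: [33, 28, 42, 24, None, 18, 44, 8, None, None, None, None, None, None, 40]
Validate using subtree bounds (lo, hi): at each node, require lo < value < hi,
then recurse left with hi=value and right with lo=value.
Preorder trace (stopping at first violation):
  at node 33 with bounds (-inf, +inf): OK
  at node 28 with bounds (-inf, 33): OK
  at node 24 with bounds (-inf, 28): OK
  at node 8 with bounds (-inf, 24): OK
  at node 40 with bounds (8, 24): VIOLATION
Node 40 violates its bound: not (8 < 40 < 24).
Result: Not a valid BST


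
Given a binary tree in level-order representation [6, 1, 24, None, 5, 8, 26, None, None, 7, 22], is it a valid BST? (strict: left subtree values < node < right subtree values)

Level-order array: [6, 1, 24, None, 5, 8, 26, None, None, 7, 22]
Validate using subtree bounds (lo, hi): at each node, require lo < value < hi,
then recurse left with hi=value and right with lo=value.
Preorder trace (stopping at first violation):
  at node 6 with bounds (-inf, +inf): OK
  at node 1 with bounds (-inf, 6): OK
  at node 5 with bounds (1, 6): OK
  at node 24 with bounds (6, +inf): OK
  at node 8 with bounds (6, 24): OK
  at node 7 with bounds (6, 8): OK
  at node 22 with bounds (8, 24): OK
  at node 26 with bounds (24, +inf): OK
No violation found at any node.
Result: Valid BST
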